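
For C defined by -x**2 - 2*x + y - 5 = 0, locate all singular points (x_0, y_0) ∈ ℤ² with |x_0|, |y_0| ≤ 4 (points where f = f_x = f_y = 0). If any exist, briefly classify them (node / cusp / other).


No singular points in the scanned grid; C is smooth there.

Compute partial derivatives:
  f_x = -2*x - 2.
  f_y = 1.
f_y = 1 is a nonzero constant, so f_y never vanishes: no point (x, y) can satisfy f = f_x = f_y = 0. In particular no (x, y) ∈ {−4, ..., 4}² is singular; the curve is smooth.


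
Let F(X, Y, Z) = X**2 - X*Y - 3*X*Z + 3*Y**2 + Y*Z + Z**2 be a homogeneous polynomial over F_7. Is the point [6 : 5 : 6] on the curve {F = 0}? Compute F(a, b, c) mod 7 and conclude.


F(6,5,6) ≡ 4 (mod 7); P is NOT on the curve.

Evaluate F(6, 5, 6) term-by-term (mod 7).
  X**2 ↦ 1·36·1·1 = 36
  -X*Y ↦ -1·6·5·1 = -30
  -3*X*Z ↦ -3·6·1·6 = -108
  3*Y**2 ↦ 3·1·25·1 = 75
  Y*Z ↦ 1·1·5·6 = 30
  Z**2 ↦ 1·1·1·36 = 36
Sum: F(6, 5, 6) = (36) + (-30) + (-108) + (75) + (30) + (36) = 39.
Reducing mod 7: 39 ≡ 4 (mod 7).
Since F(a, b, c) ≡ 4 ≠ 0 (mod 7), P does NOT lie on the curve.


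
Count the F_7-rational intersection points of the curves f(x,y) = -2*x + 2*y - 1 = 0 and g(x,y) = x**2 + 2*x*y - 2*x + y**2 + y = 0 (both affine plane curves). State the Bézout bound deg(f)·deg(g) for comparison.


Common zeros: ∅; count = 0; Bézout bound = 2.

deg(f) = 1, deg(g) = 2, so Bézout bound = 2.
Scan x ∈ F_7. For each x, list the y ∈ F_7 with f(x, y) ≡ 0 and those with g(x, y) ≡ 0 (mod 7); the common zeros in that column are the intersection.
  x = 0: f ≡ 0 at y ∈ {4}; g ≡ 0 at y ∈ {0, 6}; common: ∅.
  x = 1: f ≡ 0 at y ∈ {5}; g ≡ 0 at y ∈ ∅; common: ∅.
  x = 2: f ≡ 0 at y ∈ {6}; g ≡ 0 at y ∈ {0, 2}; common: ∅.
  x = 3: f ≡ 0 at y ∈ {0}; g ≡ 0 at y ∈ {2, 5}; common: ∅.
  x = 4: f ≡ 0 at y ∈ {1}; g ≡ 0 at y ∈ {6}; common: ∅.
  x = 5: f ≡ 0 at y ∈ {2}; g ≡ 0 at y ∈ ∅; common: ∅.
  x = 6: f ≡ 0 at y ∈ {3}; g ≡ 0 at y ∈ ∅; common: ∅.
Collecting: common zeros = ∅, so the count is 0.
Comparison with the Bézout bound: 0 ≤ 2 = deg(f)·deg(g), as expected for curves with no common component (the affine F_7-count falls short of the bound because intersections may lie at infinity, over extension fields, or carry multiplicity).


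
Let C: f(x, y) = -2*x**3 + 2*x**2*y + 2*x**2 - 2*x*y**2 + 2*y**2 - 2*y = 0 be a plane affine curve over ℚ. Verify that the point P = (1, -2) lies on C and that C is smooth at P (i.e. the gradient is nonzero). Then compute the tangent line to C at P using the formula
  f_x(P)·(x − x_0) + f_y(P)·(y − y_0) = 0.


Tangent line at P: 18 - 18*x = 0.

Step 1: f(1, -2) = 0, so P lies on C.
Step 2: partial derivatives
  f_x(x, y) = -6*x**2 + 4*x*y + 4*x - 2*y**2, f_y(x, y) = 2*x**2 - 4*x*y + 4*y - 2.
  f_x(P) = -18, f_y(P) = 0 (gradient nonzero, so P is smooth).
Step 3: tangent line at P: -18·(x − 1) + 0·(y − -2) = 0.
Expanding: 18 - 18*x = 0.


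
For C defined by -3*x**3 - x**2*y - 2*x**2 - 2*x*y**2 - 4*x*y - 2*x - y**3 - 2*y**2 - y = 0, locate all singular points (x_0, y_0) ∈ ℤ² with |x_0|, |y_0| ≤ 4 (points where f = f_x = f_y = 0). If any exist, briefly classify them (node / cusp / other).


Singular points: {(0, -1)}; classification: node.

Compute partial derivatives:
  f_x = -9*x**2 - 2*x*y - 4*x - 2*y**2 - 4*y - 2.
  f_y = -x**2 - 4*x*y - 4*x - 3*y**2 - 4*y - 1.
Scan x_0 ∈ {−4, ..., 4}. For each x_0, f_y(x_0, y) is a polynomial in y; find its integer roots y ∈ {−4, ..., 4}, then test f_x and f at those candidates.
  x = -4: f_y(-4, y) = -3*y**2 + 12*y - 1; no integer root y with |y| ≤ 4.
  x = -3: f_y(-3, y) = -3*y**2 + 8*y + 2; no integer root y with |y| ≤ 4.
  x = -2: f_y(-2, y) = -3*y**2 + 4*y + 3; no integer root y with |y| ≤ 4.
  x = -1: f_y(-1, y) = 2 - 3*y**2; no integer root y with |y| ≤ 4.
  x = 0: f_y(0, y) = -3*y**2 - 4*y - 1; vanishes at y ∈ {-1}. (0, -1): f_x = 0, f = 0 — SINGULAR.
  x = 1: f_y(1, y) = -3*y**2 - 8*y - 6; no integer root y with |y| ≤ 4.
  x = 2: f_y(2, y) = -3*y**2 - 12*y - 13; no integer root y with |y| ≤ 4.
  x = 3: f_y(3, y) = -3*y**2 - 16*y - 22; no integer root y with |y| ≤ 4.
  x = 4: f_y(4, y) = -3*y**2 - 20*y - 33; vanishes at y ∈ {-3}. (4, -3): f_x = -144 ≠ 0.
Only singular point on the grid: (0, -1).
Classify: substitute x = 0 + u, y = -1 + v and expand: f = -3*u**3 - u**2*v - u**2 - 2*u*v**2 - v**3 + v**2.
No constant or linear terms (consistent with a singular point). Quadratic part: -u**2 + v**2. Cubic part: -3*u**3 - u**2*v - 2*u*v**2 - v**3.
The quadratic part v**2 - u**2 = (v − u)(v + u) splits into two distinct linear factors, so there are two distinct tangent lines y − -1 = ±(x − 0) — this is a node (ordinary double point).
Classification: node.


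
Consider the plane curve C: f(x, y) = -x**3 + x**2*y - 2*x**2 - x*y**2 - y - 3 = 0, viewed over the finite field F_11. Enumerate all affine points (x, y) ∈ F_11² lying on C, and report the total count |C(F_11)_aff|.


Affine F_11-points: {(0, 8), (1, 4), (1, 7), (2, 9), (3, 2), (3, 8), (4, 0), (4, 1), (6, 6), (6, 9), (7, 3), (7, 7), (8, 5), (8, 7), (9, 2), (10, 2), (10, 9)}; count = 17.

For each of the 121 pairs (x, y) ∈ F_11², evaluate f(x, y) mod 11. Record the zeros.
  x = 0: [0↦8, 1↦7, 2↦6, 3↦5, 4↦4, 5↦3, 6↦2, 7↦1, 8↦0, 9↦10, 10↦9]  zeros at y ∈ {8}
  x = 1: [0↦5, 1↦4, 2↦1, 3↦7, 4↦0, 5↦2, 6↦2, 7↦0, 8↦7, 9↦1, 10↦4]  zeros at y ∈ {4, 7}
  x = 2: [0↦3, 1↦4, 2↦1, 3↦5, 4↦5, 5↦1, 6↦4, 7↦3, 8↦9, 9↦0, 10↦9]  zeros at y ∈ {9}
  x = 3: [0↦7, 1↦1, 2↦0, 3↦4, 4↦2, 5↦5, 6↦2, 7↦4, 8↦0, 9↦1, 10↦7]  zeros at y ∈ {2, 8}
  x = 4: [0↦0, 1↦0, 2↦3, 3↦9, 4↦7, 5↦8, 6↦1, 7↦8, 8↦7, 9↦9, 10↦3]  zeros at y ∈ {0, 1}
  x = 5: [0↦9, 1↦6, 2↦4, 3↦3, 4↦3, 5↦4, 6↦6, 7↦9, 8↦2, 9↦7, 10↦2]  zeros at y ∈ ∅
  x = 6: [0↦6, 1↦2, 2↦8, 3↦2, 4↦6, 5↦9, 6↦0, 7↦1, 8↦1, 9↦0, 10↦9]  zeros at y ∈ {6, 9}
  x = 7: [0↦7, 1↦4, 2↦9, 3↦0, 4↦10, 5↦6, 6↦10, 7↦0, 8↦9, 9↦4, 10↦7]  zeros at y ∈ {3, 7}
  x = 8: [0↦6, 1↦6, 2↦1, 3↦2, 4↦9, 5↦0, 6↦8, 7↦0, 8↦9, 9↦2, 10↦1]  zeros at y ∈ {5, 7}
  x = 9: [0↦8, 1↦2, 2↦0, 3↦2, 4↦8, 5↦7, 6↦10, 7↦6, 8↦6, 9↦10, 10↦7]  zeros at y ∈ {2}
  x = 10: [0↦7, 1↦8, 2↦0, 3↦5, 4↦1, 5↦10, 6↦10, 7↦1, 8↦5, 9↦0, 10↦8]  zeros at y ∈ {2, 9}
Collecting zeros: affine points = {(0, 8), (1, 4), (1, 7), (2, 9), (3, 2), (3, 8), (4, 0), (4, 1), (6, 6), (6, 9), (7, 3), (7, 7), (8, 5), (8, 7), (9, 2), (10, 2), (10, 9)}.
Total count |C(F_11)_aff| = 17.


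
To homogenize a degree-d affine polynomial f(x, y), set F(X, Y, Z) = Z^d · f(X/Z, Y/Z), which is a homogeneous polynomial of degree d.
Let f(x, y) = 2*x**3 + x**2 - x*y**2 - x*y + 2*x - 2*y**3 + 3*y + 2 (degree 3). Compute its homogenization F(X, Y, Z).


F(X, Y, Z) = 2*X**3 + X**2*Z - X*Y**2 - X*Y*Z + 2*X*Z**2 - 2*Y**3 + 3*Y*Z**2 + 2*Z**3

deg(f) = 3.
Substitute x = X/Z, y = Y/Z into f, then multiply by Z^3.
  monomial 2·x^3·y^0 ↦ 2·X^3·Y^0·Z^0.
  monomial 1·x^2·y^0 ↦ 1·X^2·Y^0·Z^1.
  monomial -1·x^1·y^2 ↦ -1·X^1·Y^2·Z^0.
  monomial -1·x^1·y^1 ↦ -1·X^1·Y^1·Z^1.
  monomial 2·x^1·y^0 ↦ 2·X^1·Y^0·Z^2.
  monomial -2·x^0·y^3 ↦ -2·X^0·Y^3·Z^0.
  monomial 3·x^0·y^1 ↦ 3·X^0·Y^1·Z^2.
  monomial 2·x^0·y^0 ↦ 2·X^0·Y^0·Z^3.
Collecting: F(X, Y, Z) = 2*X**3 + X**2*Z - X*Y**2 - X*Y*Z + 2*X*Z**2 - 2*Y**3 + 3*Y*Z**2 + 2*Z**3.


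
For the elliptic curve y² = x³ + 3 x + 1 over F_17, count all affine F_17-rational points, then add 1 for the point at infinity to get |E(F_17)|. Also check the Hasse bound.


Affine points = {(0, 1), (0, 16), (2, 7), (2, 10), (4, 3), (4, 14), (7, 5), (7, 12), (9, 3), (9, 14), (14, 4), (14, 13), (15, 2), (15, 15)}; affine count = 14; |E(F_17)| = 15.

Discriminant check: Δ ∝ 4a³ + 27b² = 4·3³ + 27·1² = 4·27 + 27·1 ≡ 16 (mod 17). Nonzero ⇒ E is nonsingular.
For each x ∈ F_17, compute rhs = x³ + 3·x + 1 mod 17, then count y ∈ F_17 with y² ≡ rhs.
  x = 0: rhs = 1, matching y values: 1, 16 (2 points).
  x = 1: rhs = 5, matching y values: none (0 points).
  x = 2: rhs = 15, matching y values: 7, 10 (2 points).
  x = 3: rhs = 3, matching y values: none (0 points).
  x = 4: rhs = 9, matching y values: 3, 14 (2 points).
  x = 5: rhs = 5, matching y values: none (0 points).
  x = 6: rhs = 14, matching y values: none (0 points).
  x = 7: rhs = 8, matching y values: 5, 12 (2 points).
  x = 8: rhs = 10, matching y values: none (0 points).
  x = 9: rhs = 9, matching y values: 3, 14 (2 points).
  x = 10: rhs = 11, matching y values: none (0 points).
  x = 11: rhs = 5, matching y values: none (0 points).
  x = 12: rhs = 14, matching y values: none (0 points).
  x = 13: rhs = 10, matching y values: none (0 points).
  x = 14: rhs = 16, matching y values: 4, 13 (2 points).
  x = 15: rhs = 4, matching y values: 2, 15 (2 points).
  x = 16: rhs = 14, matching y values: none (0 points).
Total affine count: 14.
Full point count |E(F_17)| = 14 + 1 = 15.
Hasse bound: |15 − (17+1)| = |-3| = 3 ≤ 2√17 ≈ 8.2462 ✓.


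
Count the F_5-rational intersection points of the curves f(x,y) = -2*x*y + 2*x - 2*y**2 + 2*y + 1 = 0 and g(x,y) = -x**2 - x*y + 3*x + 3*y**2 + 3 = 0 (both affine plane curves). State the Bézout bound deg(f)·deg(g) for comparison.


Common zeros: {(1, 2), (2, 0), (2, 4)}; count = 3; Bézout bound = 4.

deg(f) = 2, deg(g) = 2, so Bézout bound = 4.
Scan x ∈ F_5. For each x, list the y ∈ F_5 with f(x, y) ≡ 0 and those with g(x, y) ≡ 0 (mod 5); the common zeros in that column are the intersection.
  x = 0: f ≡ 0 at y ∈ ∅; g ≡ 0 at y ∈ {2, 3}; common: ∅.
  x = 1: f ≡ 0 at y ∈ {2, 3}; g ≡ 0 at y ∈ {0, 2}; common: {2}.
  x = 2: f ≡ 0 at y ∈ {0, 4}; g ≡ 0 at y ∈ {0, 4}; common: {0, 4}.
  x = 3: f ≡ 0 at y ∈ ∅; g ≡ 0 at y ∈ ∅; common: ∅.
  x = 4: f ≡ 0 at y ∈ ∅; g ≡ 0 at y ∈ ∅; common: ∅.
Collecting: common zeros = {(1, 2), (2, 0), (2, 4)}, so the count is 3.
Comparison with the Bézout bound: 3 ≤ 4 = deg(f)·deg(g), as expected for curves with no common component (the affine F_5-count falls short of the bound because intersections may lie at infinity, over extension fields, or carry multiplicity).


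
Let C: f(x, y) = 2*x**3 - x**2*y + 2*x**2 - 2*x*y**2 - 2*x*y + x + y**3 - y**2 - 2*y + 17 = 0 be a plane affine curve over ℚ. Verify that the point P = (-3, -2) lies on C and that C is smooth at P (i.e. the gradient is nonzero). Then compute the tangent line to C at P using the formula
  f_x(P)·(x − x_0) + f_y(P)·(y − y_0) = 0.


Tangent line at P: 27*x - 13*y + 55 = 0.

Step 1: f(-3, -2) = 0, so P lies on C.
Step 2: partial derivatives
  f_x(x, y) = 6*x**2 - 2*x*y + 4*x - 2*y**2 - 2*y + 1, f_y(x, y) = -x**2 - 4*x*y - 2*x + 3*y**2 - 2*y - 2.
  f_x(P) = 27, f_y(P) = -13 (gradient nonzero, so P is smooth).
Step 3: tangent line at P: 27·(x − -3) + -13·(y − -2) = 0.
Expanding: 27*x - 13*y + 55 = 0.


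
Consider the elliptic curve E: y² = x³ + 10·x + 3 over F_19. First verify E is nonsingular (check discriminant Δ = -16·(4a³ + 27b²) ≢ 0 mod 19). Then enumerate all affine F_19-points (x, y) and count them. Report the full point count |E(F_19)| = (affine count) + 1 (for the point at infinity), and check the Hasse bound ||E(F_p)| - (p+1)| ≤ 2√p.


Affine points = {(5, 8), (5, 11), (7, 6), (7, 13), (8, 5), (8, 14), (9, 9), (9, 10), (10, 1), (10, 18), (11, 0), (18, 7), (18, 12)}; affine count = 13; |E(F_19)| = 14.

Discriminant check: Δ ∝ 4a³ + 27b² = 4·10³ + 27·3² = 4·1000 + 27·9 ≡ 6 (mod 19). Nonzero ⇒ E is nonsingular.
For each x ∈ F_19, compute rhs = x³ + 10·x + 3 mod 19, then count y ∈ F_19 with y² ≡ rhs.
  x = 0: rhs = 3, matching y values: none (0 points).
  x = 1: rhs = 14, matching y values: none (0 points).
  x = 2: rhs = 12, matching y values: none (0 points).
  x = 3: rhs = 3, matching y values: none (0 points).
  x = 4: rhs = 12, matching y values: none (0 points).
  x = 5: rhs = 7, matching y values: 8, 11 (2 points).
  x = 6: rhs = 13, matching y values: none (0 points).
  x = 7: rhs = 17, matching y values: 6, 13 (2 points).
  x = 8: rhs = 6, matching y values: 5, 14 (2 points).
  x = 9: rhs = 5, matching y values: 9, 10 (2 points).
  x = 10: rhs = 1, matching y values: 1, 18 (2 points).
  x = 11: rhs = 0, matching y values: 0 (1 points).
  x = 12: rhs = 8, matching y values: none (0 points).
  x = 13: rhs = 12, matching y values: none (0 points).
  x = 14: rhs = 18, matching y values: none (0 points).
  x = 15: rhs = 13, matching y values: none (0 points).
  x = 16: rhs = 3, matching y values: none (0 points).
  x = 17: rhs = 13, matching y values: none (0 points).
  x = 18: rhs = 11, matching y values: 7, 12 (2 points).
Total affine count: 13.
Full point count |E(F_19)| = 13 + 1 = 14.
Hasse bound: |14 − (19+1)| = |-6| = 6 ≤ 2√19 ≈ 8.7178 ✓.


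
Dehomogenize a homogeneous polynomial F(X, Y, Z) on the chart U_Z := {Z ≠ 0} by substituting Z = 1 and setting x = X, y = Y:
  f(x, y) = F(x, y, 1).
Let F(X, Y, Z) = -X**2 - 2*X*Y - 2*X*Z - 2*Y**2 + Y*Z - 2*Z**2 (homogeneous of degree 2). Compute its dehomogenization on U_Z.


f(x, y) = -x**2 - 2*x*y - 2*x - 2*y**2 + y - 2

On U_Z we set Z = 1. Each monomial c·X^i·Y^j·Z^k in F becomes c·x^i·y^j·1^k = c·x^i·y^j.
Substituting Z = 1: F(X, Y, 1) = -x**2 - 2*x*y - 2*x - 2*y**2 + y - 2.
Note: deg(f) ≤ deg(F) = 2; strict inequality happens when F is divisible by Z (lost terms).


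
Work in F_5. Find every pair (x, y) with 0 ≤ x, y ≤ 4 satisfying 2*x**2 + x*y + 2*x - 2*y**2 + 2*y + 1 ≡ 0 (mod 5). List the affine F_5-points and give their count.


Affine F_5-points: {(1, 0), (1, 4), (2, 1), (3, 0), (4, 1), (4, 2)}; count = 6.

For each of the 25 pairs (x, y) ∈ F_5², evaluate f(x, y) mod 5. Record the zeros.
  x = 0: [0↦1, 1↦1, 2↦2, 3↦4, 4↦2]  zeros at y ∈ ∅
  x = 1: [0↦0, 1↦1, 2↦3, 3↦1, 4↦0]  zeros at y ∈ {0, 4}
  x = 2: [0↦3, 1↦0, 2↦3, 3↦2, 4↦2]  zeros at y ∈ {1}
  x = 3: [0↦0, 1↦3, 2↦2, 3↦2, 4↦3]  zeros at y ∈ {0}
  x = 4: [0↦1, 1↦0, 2↦0, 3↦1, 4↦3]  zeros at y ∈ {1, 2}
Collecting zeros: affine points = {(1, 0), (1, 4), (2, 1), (3, 0), (4, 1), (4, 2)}.
Total count |C(F_5)_aff| = 6.


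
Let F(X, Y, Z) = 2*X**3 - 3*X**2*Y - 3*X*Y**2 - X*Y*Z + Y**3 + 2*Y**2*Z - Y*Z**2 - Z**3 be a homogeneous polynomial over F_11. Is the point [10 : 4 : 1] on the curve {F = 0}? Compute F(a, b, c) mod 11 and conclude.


F(10,4,1) ≡ 8 (mod 11); P is NOT on the curve.

Evaluate F(10, 4, 1) term-by-term (mod 11).
  2*X**3 ↦ 2·1000·1·1 = 2000
  -3*X**2*Y ↦ -3·100·4·1 = -1200
  -3*X*Y**2 ↦ -3·10·16·1 = -480
  -X*Y*Z ↦ -1·10·4·1 = -40
  Y**3 ↦ 1·1·64·1 = 64
  2*Y**2*Z ↦ 2·1·16·1 = 32
  -Y*Z**2 ↦ -1·1·4·1 = -4
  -Z**3 ↦ -1·1·1·1 = -1
Sum: F(10, 4, 1) = (2000) + (-1200) + (-480) + (-40) + (64) + (32) + (-4) + (-1) = 371.
Reducing mod 11: 371 ≡ 8 (mod 11).
Since F(a, b, c) ≡ 8 ≠ 0 (mod 11), P does NOT lie on the curve.


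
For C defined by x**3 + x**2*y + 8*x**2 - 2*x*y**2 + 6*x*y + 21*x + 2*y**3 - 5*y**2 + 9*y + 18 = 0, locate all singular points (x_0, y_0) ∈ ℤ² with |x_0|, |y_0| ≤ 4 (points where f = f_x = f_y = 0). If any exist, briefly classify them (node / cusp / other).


Singular points: {(-3, 0)}; classification: node.

Compute partial derivatives:
  f_x = 3*x**2 + 2*x*y + 16*x - 2*y**2 + 6*y + 21.
  f_y = x**2 - 4*x*y + 6*x + 6*y**2 - 10*y + 9.
Scan x_0 ∈ {−4, ..., 4}. For each x_0, f_y(x_0, y) is a polynomial in y; find its integer roots y ∈ {−4, ..., 4}, then test f_x and f at those candidates.
  x = -4: f_y(-4, y) = 6*y**2 + 6*y + 1; no integer root y with |y| ≤ 4.
  x = -3: f_y(-3, y) = 6*y**2 + 2*y; vanishes at y ∈ {0}. (-3, 0): f_x = 0, f = 0 — SINGULAR.
  x = -2: f_y(-2, y) = 6*y**2 - 2*y + 1; no integer root y with |y| ≤ 4.
  x = -1: f_y(-1, y) = 6*y**2 - 6*y + 4; no integer root y with |y| ≤ 4.
  x = 0: f_y(0, y) = 6*y**2 - 10*y + 9; no integer root y with |y| ≤ 4.
  x = 1: f_y(1, y) = 6*y**2 - 14*y + 16; no integer root y with |y| ≤ 4.
  x = 2: f_y(2, y) = 6*y**2 - 18*y + 25; no integer root y with |y| ≤ 4.
  x = 3: f_y(3, y) = 6*y**2 - 22*y + 36; no integer root y with |y| ≤ 4.
  x = 4: f_y(4, y) = 6*y**2 - 26*y + 49; no integer root y with |y| ≤ 4.
Only singular point on the grid: (-3, 0).
Classify: substitute x = -3 + u, y = 0 + v and expand: f = u**3 + u**2*v - u**2 - 2*u*v**2 + 2*v**3 + v**2.
No constant or linear terms (consistent with a singular point). Quadratic part: -u**2 + v**2. Cubic part: u**3 + u**2*v - 2*u*v**2 + 2*v**3.
The quadratic part v**2 - u**2 = (v − u)(v + u) splits into two distinct linear factors, so there are two distinct tangent lines y − 0 = ±(x − -3) — this is a node (ordinary double point).
Classification: node.


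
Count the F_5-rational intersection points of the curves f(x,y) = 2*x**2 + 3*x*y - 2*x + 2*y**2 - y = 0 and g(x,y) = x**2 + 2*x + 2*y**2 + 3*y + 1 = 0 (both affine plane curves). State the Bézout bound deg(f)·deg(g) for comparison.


Common zeros: ∅; count = 0; Bézout bound = 4.

deg(f) = 2, deg(g) = 2, so Bézout bound = 4.
Scan x ∈ F_5. For each x, list the y ∈ F_5 with f(x, y) ≡ 0 and those with g(x, y) ≡ 0 (mod 5); the common zeros in that column are the intersection.
  x = 0: f ≡ 0 at y ∈ {0, 3}; g ≡ 0 at y ∈ {2, 4}; common: ∅.
  x = 1: f ≡ 0 at y ∈ {0, 4}; g ≡ 0 at y ∈ ∅; common: ∅.
  x = 2: f ≡ 0 at y ∈ ∅; g ≡ 0 at y ∈ ∅; common: ∅.
  x = 3: f ≡ 0 at y ∈ ∅; g ≡ 0 at y ∈ {2, 4}; common: ∅.
  x = 4: f ≡ 0 at y ∈ {3, 4}; g ≡ 0 at y ∈ {0, 1}; common: ∅.
Collecting: common zeros = ∅, so the count is 0.
Comparison with the Bézout bound: 0 ≤ 4 = deg(f)·deg(g), as expected for curves with no common component (the affine F_5-count falls short of the bound because intersections may lie at infinity, over extension fields, or carry multiplicity).


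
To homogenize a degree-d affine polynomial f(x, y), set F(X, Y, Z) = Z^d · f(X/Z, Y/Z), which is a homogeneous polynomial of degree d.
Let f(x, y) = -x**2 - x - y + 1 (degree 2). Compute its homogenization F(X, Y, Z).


F(X, Y, Z) = -X**2 - X*Z - Y*Z + Z**2

deg(f) = 2.
Substitute x = X/Z, y = Y/Z into f, then multiply by Z^2.
  monomial -1·x^2·y^0 ↦ -1·X^2·Y^0·Z^0.
  monomial -1·x^1·y^0 ↦ -1·X^1·Y^0·Z^1.
  monomial -1·x^0·y^1 ↦ -1·X^0·Y^1·Z^1.
  monomial 1·x^0·y^0 ↦ 1·X^0·Y^0·Z^2.
Collecting: F(X, Y, Z) = -X**2 - X*Z - Y*Z + Z**2.


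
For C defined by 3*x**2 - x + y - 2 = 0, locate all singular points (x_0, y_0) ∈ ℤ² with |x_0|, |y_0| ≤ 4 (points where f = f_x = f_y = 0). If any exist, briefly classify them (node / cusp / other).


No singular points in the scanned grid; C is smooth there.

Compute partial derivatives:
  f_x = 6*x - 1.
  f_y = 1.
f_y = 1 is a nonzero constant, so f_y never vanishes: no point (x, y) can satisfy f = f_x = f_y = 0. In particular no (x, y) ∈ {−4, ..., 4}² is singular; the curve is smooth.


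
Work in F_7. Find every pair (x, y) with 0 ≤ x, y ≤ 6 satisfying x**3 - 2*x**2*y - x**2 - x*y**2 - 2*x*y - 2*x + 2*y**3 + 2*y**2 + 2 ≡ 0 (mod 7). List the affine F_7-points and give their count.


Affine F_7-points: {(1, 0), (3, 0), (3, 5), (3, 6), (4, 0), (4, 3), (4, 5), (5, 6), (6, 1)}; count = 9.

For each of the 49 pairs (x, y) ∈ F_7², evaluate f(x, y) mod 7. Record the zeros.
  x = 0: [0↦2, 1↦6, 2↦5, 3↦4, 4↦1, 5↦1, 6↦2]  zeros at y ∈ ∅
  x = 1: [0↦0, 1↦6, 2↦5, 3↦2, 4↦2, 5↦3, 6↦3]  zeros at y ∈ {0}
  x = 2: [0↦2, 1↦6, 2↦1, 3↦6, 4↦5, 5↦3, 6↦5]  zeros at y ∈ ∅
  x = 3: [0↦0, 1↦5, 2↦6, 3↦1, 4↦2, 5↦0, 6↦0]  zeros at y ∈ {0, 5, 6}
  x = 4: [0↦0, 1↦2, 2↦5, 3↦0, 4↦6, 5↦0, 6↦1]  zeros at y ∈ {0, 3, 5}
  x = 5: [0↦1, 1↦3, 2↦4, 3↦2, 4↦2, 5↦2, 6↦0]  zeros at y ∈ {6}
  x = 6: [0↦2, 1↦0, 2↦2, 3↦6, 4↦3, 5↦5, 6↦3]  zeros at y ∈ {1}
Collecting zeros: affine points = {(1, 0), (3, 0), (3, 5), (3, 6), (4, 0), (4, 3), (4, 5), (5, 6), (6, 1)}.
Total count |C(F_7)_aff| = 9.


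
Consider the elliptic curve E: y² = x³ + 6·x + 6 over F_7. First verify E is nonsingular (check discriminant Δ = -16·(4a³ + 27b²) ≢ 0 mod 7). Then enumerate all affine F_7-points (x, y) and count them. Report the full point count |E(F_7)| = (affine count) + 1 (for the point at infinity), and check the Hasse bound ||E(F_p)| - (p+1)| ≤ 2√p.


Affine points = {(3, 3), (3, 4), (5, 0)}; affine count = 3; |E(F_7)| = 4.

Discriminant check: Δ ∝ 4a³ + 27b² = 4·6³ + 27·6² = 4·216 + 27·36 ≡ 2 (mod 7). Nonzero ⇒ E is nonsingular.
For each x ∈ F_7, compute rhs = x³ + 6·x + 6 mod 7, then count y ∈ F_7 with y² ≡ rhs.
  x = 0: rhs = 6, matching y values: none (0 points).
  x = 1: rhs = 6, matching y values: none (0 points).
  x = 2: rhs = 5, matching y values: none (0 points).
  x = 3: rhs = 2, matching y values: 3, 4 (2 points).
  x = 4: rhs = 3, matching y values: none (0 points).
  x = 5: rhs = 0, matching y values: 0 (1 points).
  x = 6: rhs = 6, matching y values: none (0 points).
Total affine count: 3.
Full point count |E(F_7)| = 3 + 1 = 4.
Hasse bound: |4 − (7+1)| = |-4| = 4 ≤ 2√7 ≈ 5.2915 ✓.


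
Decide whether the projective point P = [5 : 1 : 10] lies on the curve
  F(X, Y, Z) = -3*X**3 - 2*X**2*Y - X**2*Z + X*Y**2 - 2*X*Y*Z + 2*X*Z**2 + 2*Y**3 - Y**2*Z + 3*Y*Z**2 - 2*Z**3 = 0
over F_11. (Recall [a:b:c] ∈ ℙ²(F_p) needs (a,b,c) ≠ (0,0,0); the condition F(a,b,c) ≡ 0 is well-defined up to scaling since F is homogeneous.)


F(5,1,10) ≡ 7 (mod 11); P is NOT on the curve.

Evaluate F(5, 1, 10) term-by-term (mod 11).
  -3*X**3 ↦ -3·125·1·1 = -375
  -2*X**2*Y ↦ -2·25·1·1 = -50
  -X**2*Z ↦ -1·25·1·10 = -250
  X*Y**2 ↦ 1·5·1·1 = 5
  -2*X*Y*Z ↦ -2·5·1·10 = -100
  2*X*Z**2 ↦ 2·5·1·100 = 1000
  2*Y**3 ↦ 2·1·1·1 = 2
  -Y**2*Z ↦ -1·1·1·10 = -10
  3*Y*Z**2 ↦ 3·1·1·100 = 300
  -2*Z**3 ↦ -2·1·1·1000 = -2000
Sum: F(5, 1, 10) = (-375) + (-50) + (-250) + (5) + (-100) + (1000) + (2) + (-10) + (300) + (-2000) = -1478.
Reducing mod 11: -1478 ≡ 7 (mod 11).
Since F(a, b, c) ≡ 7 ≠ 0 (mod 11), P does NOT lie on the curve.


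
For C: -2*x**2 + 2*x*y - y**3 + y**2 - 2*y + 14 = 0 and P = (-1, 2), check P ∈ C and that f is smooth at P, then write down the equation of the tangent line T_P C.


Tangent line at P: 8*x - 12*y + 32 = 0.

Step 1: f(-1, 2) = 0, so P lies on C.
Step 2: partial derivatives
  f_x(x, y) = -4*x + 2*y, f_y(x, y) = 2*x - 3*y**2 + 2*y - 2.
  f_x(P) = 8, f_y(P) = -12 (gradient nonzero, so P is smooth).
Step 3: tangent line at P: 8·(x − -1) + -12·(y − 2) = 0.
Expanding: 8*x - 12*y + 32 = 0.


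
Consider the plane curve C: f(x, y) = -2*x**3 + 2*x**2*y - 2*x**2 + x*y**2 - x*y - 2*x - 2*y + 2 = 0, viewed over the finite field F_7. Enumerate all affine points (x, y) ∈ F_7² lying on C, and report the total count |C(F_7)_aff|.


Affine F_7-points: {(0, 1), (2, 6), (4, 2), (5, 0), (5, 4)}; count = 5.

For each of the 49 pairs (x, y) ∈ F_7², evaluate f(x, y) mod 7. Record the zeros.
  x = 0: [0↦2, 1↦0, 2↦5, 3↦3, 4↦1, 5↦6, 6↦4]  zeros at y ∈ {1}
  x = 1: [0↦3, 1↦3, 2↦5, 3↦2, 4↦1, 5↦2, 6↦5]  zeros at y ∈ ∅
  x = 2: [0↦2, 1↦1, 2↦4, 3↦4, 4↦1, 5↦2, 6↦0]  zeros at y ∈ {6}
  x = 3: [0↦1, 1↦3, 2↦4, 3↦4, 4↦3, 5↦1, 6↦5]  zeros at y ∈ ∅
  x = 4: [0↦2, 1↦4, 2↦0, 3↦4, 4↦2, 5↦1, 6↦1]  zeros at y ∈ {2}
  x = 5: [0↦0, 1↦6, 2↦1, 3↦6, 4↦0, 5↦4, 6↦4]  zeros at y ∈ {0, 4}
  x = 6: [0↦4, 1↦4, 2↦2, 3↦5, 4↦6, 5↦5, 6↦2]  zeros at y ∈ ∅
Collecting zeros: affine points = {(0, 1), (2, 6), (4, 2), (5, 0), (5, 4)}.
Total count |C(F_7)_aff| = 5.


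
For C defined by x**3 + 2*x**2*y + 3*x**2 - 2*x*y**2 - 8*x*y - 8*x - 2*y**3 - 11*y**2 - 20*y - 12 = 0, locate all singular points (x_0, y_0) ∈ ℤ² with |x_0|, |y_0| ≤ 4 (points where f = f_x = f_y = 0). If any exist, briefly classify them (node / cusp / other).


Singular points: {(0, -2)}; classification: node.

Compute partial derivatives:
  f_x = 3*x**2 + 4*x*y + 6*x - 2*y**2 - 8*y - 8.
  f_y = 2*x**2 - 4*x*y - 8*x - 6*y**2 - 22*y - 20.
Scan x_0 ∈ {−4, ..., 4}. For each x_0, f_y(x_0, y) is a polynomial in y; find its integer roots y ∈ {−4, ..., 4}, then test f_x and f at those candidates.
  x = -4: f_y(-4, y) = -6*y**2 - 6*y + 44; no integer root y with |y| ≤ 4.
  x = -3: f_y(-3, y) = -6*y**2 - 10*y + 22; no integer root y with |y| ≤ 4.
  x = -2: f_y(-2, y) = -6*y**2 - 14*y + 4; no integer root y with |y| ≤ 4.
  x = -1: f_y(-1, y) = -6*y**2 - 18*y - 10; no integer root y with |y| ≤ 4.
  x = 0: f_y(0, y) = -6*y**2 - 22*y - 20; vanishes at y ∈ {-2}. (0, -2): f_x = 0, f = 0 — SINGULAR.
  x = 1: f_y(1, y) = -6*y**2 - 26*y - 26; no integer root y with |y| ≤ 4.
  x = 2: f_y(2, y) = -6*y**2 - 30*y - 28; no integer root y with |y| ≤ 4.
  x = 3: f_y(3, y) = -6*y**2 - 34*y - 26; no integer root y with |y| ≤ 4.
  x = 4: f_y(4, y) = -6*y**2 - 38*y - 20; no integer root y with |y| ≤ 4.
Only singular point on the grid: (0, -2).
Classify: substitute x = 0 + u, y = -2 + v and expand: f = u**3 + 2*u**2*v - u**2 - 2*u*v**2 - 2*v**3 + v**2.
No constant or linear terms (consistent with a singular point). Quadratic part: -u**2 + v**2. Cubic part: u**3 + 2*u**2*v - 2*u*v**2 - 2*v**3.
The quadratic part v**2 - u**2 = (v − u)(v + u) splits into two distinct linear factors, so there are two distinct tangent lines y − -2 = ±(x − 0) — this is a node (ordinary double point).
Classification: node.


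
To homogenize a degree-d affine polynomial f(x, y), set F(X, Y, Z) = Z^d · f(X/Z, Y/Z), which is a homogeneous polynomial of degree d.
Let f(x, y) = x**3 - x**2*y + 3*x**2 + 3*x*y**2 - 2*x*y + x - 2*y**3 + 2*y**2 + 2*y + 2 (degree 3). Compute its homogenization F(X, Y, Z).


F(X, Y, Z) = X**3 - X**2*Y + 3*X**2*Z + 3*X*Y**2 - 2*X*Y*Z + X*Z**2 - 2*Y**3 + 2*Y**2*Z + 2*Y*Z**2 + 2*Z**3

deg(f) = 3.
Substitute x = X/Z, y = Y/Z into f, then multiply by Z^3.
  monomial 1·x^3·y^0 ↦ 1·X^3·Y^0·Z^0.
  monomial -1·x^2·y^1 ↦ -1·X^2·Y^1·Z^0.
  monomial 3·x^2·y^0 ↦ 3·X^2·Y^0·Z^1.
  monomial 3·x^1·y^2 ↦ 3·X^1·Y^2·Z^0.
  monomial -2·x^1·y^1 ↦ -2·X^1·Y^1·Z^1.
  monomial 1·x^1·y^0 ↦ 1·X^1·Y^0·Z^2.
  monomial -2·x^0·y^3 ↦ -2·X^0·Y^3·Z^0.
  monomial 2·x^0·y^2 ↦ 2·X^0·Y^2·Z^1.
  monomial 2·x^0·y^1 ↦ 2·X^0·Y^1·Z^2.
  monomial 2·x^0·y^0 ↦ 2·X^0·Y^0·Z^3.
Collecting: F(X, Y, Z) = X**3 - X**2*Y + 3*X**2*Z + 3*X*Y**2 - 2*X*Y*Z + X*Z**2 - 2*Y**3 + 2*Y**2*Z + 2*Y*Z**2 + 2*Z**3.


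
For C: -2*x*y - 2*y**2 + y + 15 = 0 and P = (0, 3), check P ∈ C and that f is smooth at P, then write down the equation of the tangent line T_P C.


Tangent line at P: -6*x - 11*y + 33 = 0.

Step 1: f(0, 3) = 0, so P lies on C.
Step 2: partial derivatives
  f_x(x, y) = -2*y, f_y(x, y) = -2*x - 4*y + 1.
  f_x(P) = -6, f_y(P) = -11 (gradient nonzero, so P is smooth).
Step 3: tangent line at P: -6·(x − 0) + -11·(y − 3) = 0.
Expanding: -6*x - 11*y + 33 = 0.


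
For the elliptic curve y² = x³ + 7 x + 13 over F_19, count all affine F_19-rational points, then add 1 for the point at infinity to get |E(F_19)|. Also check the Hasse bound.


Affine points = {(2, 4), (2, 15), (3, 2), (3, 17), (6, 9), (6, 10), (7, 5), (7, 14), (8, 7), (8, 12), (9, 8), (9, 11), (10, 0), (12, 1), (12, 18), (14, 9), (14, 10), (15, 4), (15, 15), (18, 9), (18, 10)}; affine count = 21; |E(F_19)| = 22.

Discriminant check: Δ ∝ 4a³ + 27b² = 4·7³ + 27·13² = 4·343 + 27·169 ≡ 7 (mod 19). Nonzero ⇒ E is nonsingular.
For each x ∈ F_19, compute rhs = x³ + 7·x + 13 mod 19, then count y ∈ F_19 with y² ≡ rhs.
  x = 0: rhs = 13, matching y values: none (0 points).
  x = 1: rhs = 2, matching y values: none (0 points).
  x = 2: rhs = 16, matching y values: 4, 15 (2 points).
  x = 3: rhs = 4, matching y values: 2, 17 (2 points).
  x = 4: rhs = 10, matching y values: none (0 points).
  x = 5: rhs = 2, matching y values: none (0 points).
  x = 6: rhs = 5, matching y values: 9, 10 (2 points).
  x = 7: rhs = 6, matching y values: 5, 14 (2 points).
  x = 8: rhs = 11, matching y values: 7, 12 (2 points).
  x = 9: rhs = 7, matching y values: 8, 11 (2 points).
  x = 10: rhs = 0, matching y values: 0 (1 points).
  x = 11: rhs = 15, matching y values: none (0 points).
  x = 12: rhs = 1, matching y values: 1, 18 (2 points).
  x = 13: rhs = 2, matching y values: none (0 points).
  x = 14: rhs = 5, matching y values: 9, 10 (2 points).
  x = 15: rhs = 16, matching y values: 4, 15 (2 points).
  x = 16: rhs = 3, matching y values: none (0 points).
  x = 17: rhs = 10, matching y values: none (0 points).
  x = 18: rhs = 5, matching y values: 9, 10 (2 points).
Total affine count: 21.
Full point count |E(F_19)| = 21 + 1 = 22.
Hasse bound: |22 − (19+1)| = |2| = 2 ≤ 2√19 ≈ 8.7178 ✓.


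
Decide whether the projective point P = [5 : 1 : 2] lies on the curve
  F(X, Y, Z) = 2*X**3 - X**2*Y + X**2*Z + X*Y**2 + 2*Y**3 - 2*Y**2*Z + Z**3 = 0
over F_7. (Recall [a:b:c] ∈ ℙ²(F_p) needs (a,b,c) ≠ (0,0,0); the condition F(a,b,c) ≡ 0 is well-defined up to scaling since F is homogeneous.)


F(5,1,2) ≡ 6 (mod 7); P is NOT on the curve.

Evaluate F(5, 1, 2) term-by-term (mod 7).
  2*X**3 ↦ 2·125·1·1 = 250
  -X**2*Y ↦ -1·25·1·1 = -25
  X**2*Z ↦ 1·25·1·2 = 50
  X*Y**2 ↦ 1·5·1·1 = 5
  2*Y**3 ↦ 2·1·1·1 = 2
  -2*Y**2*Z ↦ -2·1·1·2 = -4
  Z**3 ↦ 1·1·1·8 = 8
Sum: F(5, 1, 2) = (250) + (-25) + (50) + (5) + (2) + (-4) + (8) = 286.
Reducing mod 7: 286 ≡ 6 (mod 7).
Since F(a, b, c) ≡ 6 ≠ 0 (mod 7), P does NOT lie on the curve.


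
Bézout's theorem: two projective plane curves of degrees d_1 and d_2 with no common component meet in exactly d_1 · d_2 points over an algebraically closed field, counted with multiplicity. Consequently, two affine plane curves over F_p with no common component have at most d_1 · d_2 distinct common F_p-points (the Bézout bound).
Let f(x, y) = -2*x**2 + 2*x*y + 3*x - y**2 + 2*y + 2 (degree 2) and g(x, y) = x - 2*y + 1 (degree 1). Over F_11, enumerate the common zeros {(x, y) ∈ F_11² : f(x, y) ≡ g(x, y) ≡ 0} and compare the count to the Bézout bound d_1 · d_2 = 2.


Common zeros: {(0, 6), (8, 10)}; count = 2; Bézout bound = 2.

deg(f) = 2, deg(g) = 1, so Bézout bound = 2.
Scan x ∈ F_11. For each x, list the y ∈ F_11 with f(x, y) ≡ 0 and those with g(x, y) ≡ 0 (mod 11); the common zeros in that column are the intersection.
  x = 0: f ≡ 0 at y ∈ {6, 7}; g ≡ 0 at y ∈ {6}; common: {6}.
  x = 1: f ≡ 0 at y ∈ ∅; g ≡ 0 at y ∈ {1}; common: ∅.
  x = 2: f ≡ 0 at y ∈ {0, 6}; g ≡ 0 at y ∈ {7}; common: ∅.
  x = 3: f ≡ 0 at y ∈ {1, 7}; g ≡ 0 at y ∈ {2}; common: ∅.
  x = 4: f ≡ 0 at y ∈ ∅; g ≡ 0 at y ∈ {8}; common: ∅.
  x = 5: f ≡ 0 at y ∈ {0, 1}; g ≡ 0 at y ∈ {3}; common: ∅.
  x = 6: f ≡ 0 at y ∈ ∅; g ≡ 0 at y ∈ {9}; common: ∅.
  x = 7: f ≡ 0 at y ∈ {8}; g ≡ 0 at y ∈ {4}; common: ∅.
  x = 8: f ≡ 0 at y ∈ {8, 10}; g ≡ 0 at y ∈ {10}; common: {10}.
  x = 9: f ≡ 0 at y ∈ {10}; g ≡ 0 at y ∈ {5}; common: ∅.
  x = 10: f ≡ 0 at y ∈ ∅; g ≡ 0 at y ∈ {0}; common: ∅.
Collecting: common zeros = {(0, 6), (8, 10)}, so the count is 2.
Comparison with the Bézout bound: 2 ≤ 2 = deg(f)·deg(g), as expected for curves with no common component (the bound is attained).


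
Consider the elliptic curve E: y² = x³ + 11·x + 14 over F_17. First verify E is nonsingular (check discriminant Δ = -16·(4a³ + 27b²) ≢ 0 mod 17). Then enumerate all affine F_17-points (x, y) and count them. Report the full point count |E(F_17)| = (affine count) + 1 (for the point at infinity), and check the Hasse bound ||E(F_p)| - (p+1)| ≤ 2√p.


Affine points = {(1, 3), (1, 14), (7, 3), (7, 14), (8, 6), (8, 11), (9, 3), (9, 14), (10, 6), (10, 11), (11, 2), (11, 15), (12, 2), (12, 15), (13, 5), (13, 12), (15, 1), (15, 16), (16, 6), (16, 11)}; affine count = 20; |E(F_17)| = 21.

Discriminant check: Δ ∝ 4a³ + 27b² = 4·11³ + 27·14² = 4·1331 + 27·196 ≡ 8 (mod 17). Nonzero ⇒ E is nonsingular.
For each x ∈ F_17, compute rhs = x³ + 11·x + 14 mod 17, then count y ∈ F_17 with y² ≡ rhs.
  x = 0: rhs = 14, matching y values: none (0 points).
  x = 1: rhs = 9, matching y values: 3, 14 (2 points).
  x = 2: rhs = 10, matching y values: none (0 points).
  x = 3: rhs = 6, matching y values: none (0 points).
  x = 4: rhs = 3, matching y values: none (0 points).
  x = 5: rhs = 7, matching y values: none (0 points).
  x = 6: rhs = 7, matching y values: none (0 points).
  x = 7: rhs = 9, matching y values: 3, 14 (2 points).
  x = 8: rhs = 2, matching y values: 6, 11 (2 points).
  x = 9: rhs = 9, matching y values: 3, 14 (2 points).
  x = 10: rhs = 2, matching y values: 6, 11 (2 points).
  x = 11: rhs = 4, matching y values: 2, 15 (2 points).
  x = 12: rhs = 4, matching y values: 2, 15 (2 points).
  x = 13: rhs = 8, matching y values: 5, 12 (2 points).
  x = 14: rhs = 5, matching y values: none (0 points).
  x = 15: rhs = 1, matching y values: 1, 16 (2 points).
  x = 16: rhs = 2, matching y values: 6, 11 (2 points).
Total affine count: 20.
Full point count |E(F_17)| = 20 + 1 = 21.
Hasse bound: |21 − (17+1)| = |3| = 3 ≤ 2√17 ≈ 8.2462 ✓.


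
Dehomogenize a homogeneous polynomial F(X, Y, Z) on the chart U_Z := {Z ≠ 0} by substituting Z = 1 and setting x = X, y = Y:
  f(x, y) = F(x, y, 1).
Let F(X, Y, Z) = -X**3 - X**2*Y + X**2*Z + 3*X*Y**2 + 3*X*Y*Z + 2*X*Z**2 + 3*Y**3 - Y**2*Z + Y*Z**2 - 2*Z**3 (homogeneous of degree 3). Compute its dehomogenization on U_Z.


f(x, y) = -x**3 - x**2*y + x**2 + 3*x*y**2 + 3*x*y + 2*x + 3*y**3 - y**2 + y - 2

On U_Z we set Z = 1. Each monomial c·X^i·Y^j·Z^k in F becomes c·x^i·y^j·1^k = c·x^i·y^j.
Substituting Z = 1: F(X, Y, 1) = -x**3 - x**2*y + x**2 + 3*x*y**2 + 3*x*y + 2*x + 3*y**3 - y**2 + y - 2.
Note: deg(f) ≤ deg(F) = 3; strict inequality happens when F is divisible by Z (lost terms).


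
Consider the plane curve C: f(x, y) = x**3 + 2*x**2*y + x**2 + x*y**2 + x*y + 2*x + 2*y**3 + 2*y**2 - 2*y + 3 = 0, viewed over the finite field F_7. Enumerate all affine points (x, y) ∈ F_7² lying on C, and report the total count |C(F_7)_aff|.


Affine F_7-points: {(1, 0), (1, 3), (1, 6), (2, 3), (3, 2), (3, 4), (4, 0), (4, 1), (4, 3)}; count = 9.

For each of the 49 pairs (x, y) ∈ F_7², evaluate f(x, y) mod 7. Record the zeros.
  x = 0: [0↦3, 1↦5, 2↦2, 3↦6, 4↦1, 5↦6, 6↦5]  zeros at y ∈ ∅
  x = 1: [0↦0, 1↦6, 2↦2, 3↦0, 4↦5, 5↦1, 6↦0]  zeros at y ∈ {0, 3, 6}
  x = 2: [0↦5, 1↦5, 2↦4, 3↦0, 4↦5, 5↦3, 6↦6]  zeros at y ∈ {3}
  x = 3: [0↦3, 1↦1, 2↦0, 3↦5, 4↦0, 5↦4, 6↦1]  zeros at y ∈ {2, 4}
  x = 4: [0↦0, 1↦0, 2↦3, 3↦0, 4↦3, 5↦3, 6↦5]  zeros at y ∈ {0, 1, 3}
  x = 5: [0↦2, 1↦1, 2↦5, 3↦5, 4↦6, 5↦6, 6↦3]  zeros at y ∈ ∅
  x = 6: [0↦1, 1↦3, 2↦5, 3↦5, 4↦1, 5↦5, 6↦1]  zeros at y ∈ ∅
Collecting zeros: affine points = {(1, 0), (1, 3), (1, 6), (2, 3), (3, 2), (3, 4), (4, 0), (4, 1), (4, 3)}.
Total count |C(F_7)_aff| = 9.


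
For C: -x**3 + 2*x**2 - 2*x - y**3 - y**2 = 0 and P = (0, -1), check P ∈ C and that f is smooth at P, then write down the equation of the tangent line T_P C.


Tangent line at P: -2*x - y - 1 = 0.

Step 1: f(0, -1) = 0, so P lies on C.
Step 2: partial derivatives
  f_x(x, y) = -3*x**2 + 4*x - 2, f_y(x, y) = -3*y**2 - 2*y.
  f_x(P) = -2, f_y(P) = -1 (gradient nonzero, so P is smooth).
Step 3: tangent line at P: -2·(x − 0) + -1·(y − -1) = 0.
Expanding: -2*x - y - 1 = 0.


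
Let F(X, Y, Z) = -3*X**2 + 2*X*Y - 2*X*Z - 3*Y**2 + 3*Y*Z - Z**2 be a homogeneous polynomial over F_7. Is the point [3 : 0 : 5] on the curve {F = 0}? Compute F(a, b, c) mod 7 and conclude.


F(3,0,5) ≡ 2 (mod 7); P is NOT on the curve.

Evaluate F(3, 0, 5) term-by-term (mod 7).
  -3*X**2 ↦ -3·9·1·1 = -27
  2*X*Y ↦ 2·3·0·1 = 0
  -2*X*Z ↦ -2·3·1·5 = -30
  -3*Y**2 ↦ -3·1·0·1 = 0
  3*Y*Z ↦ 3·1·0·5 = 0
  -Z**2 ↦ -1·1·1·25 = -25
Sum: F(3, 0, 5) = (-27) + (0) + (-30) + (0) + (0) + (-25) = -82.
Reducing mod 7: -82 ≡ 2 (mod 7).
Since F(a, b, c) ≡ 2 ≠ 0 (mod 7), P does NOT lie on the curve.


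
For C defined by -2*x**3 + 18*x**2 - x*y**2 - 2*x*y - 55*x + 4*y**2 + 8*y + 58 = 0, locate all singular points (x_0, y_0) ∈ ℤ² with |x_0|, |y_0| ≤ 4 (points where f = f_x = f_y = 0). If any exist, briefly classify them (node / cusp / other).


Singular points: {(3, -1)}; classification: cusp.

Compute partial derivatives:
  f_x = -6*x**2 + 36*x - y**2 - 2*y - 55.
  f_y = -2*x*y - 2*x + 8*y + 8.
Scan x_0 ∈ {−4, ..., 4}. For each x_0, f_y(x_0, y) is a polynomial in y; find its integer roots y ∈ {−4, ..., 4}, then test f_x and f at those candidates.
  x = -4: f_y(-4, y) = 16*y + 16; vanishes at y ∈ {-1}. (-4, -1): f_x = -294 ≠ 0.
  x = -3: f_y(-3, y) = 14*y + 14; vanishes at y ∈ {-1}. (-3, -1): f_x = -216 ≠ 0.
  x = -2: f_y(-2, y) = 12*y + 12; vanishes at y ∈ {-1}. (-2, -1): f_x = -150 ≠ 0.
  x = -1: f_y(-1, y) = 10*y + 10; vanishes at y ∈ {-1}. (-1, -1): f_x = -96 ≠ 0.
  x = 0: f_y(0, y) = 8*y + 8; vanishes at y ∈ {-1}. (0, -1): f_x = -54 ≠ 0.
  x = 1: f_y(1, y) = 6*y + 6; vanishes at y ∈ {-1}. (1, -1): f_x = -24 ≠ 0.
  x = 2: f_y(2, y) = 4*y + 4; vanishes at y ∈ {-1}. (2, -1): f_x = -6 ≠ 0.
  x = 3: f_y(3, y) = 2*y + 2; vanishes at y ∈ {-1}. (3, -1): f_x = 0, f = 0 — SINGULAR.
  x = 4: f_y(4, y) = 0; vanishes at y ∈ {-4, -3, -2, -1, 0, 1, 2, 3, 4}. (4, -4): f_x = -15 ≠ 0; (4, -3): f_x = -10 ≠ 0; (4, -2): f_x = -7 ≠ 0; (4, -1): f_x = -6 ≠ 0; (4, 0): f_x = -7 ≠ 0; (4, 1): f_x = -10 ≠ 0; (4, 2): f_x = -15 ≠ 0; (4, 3): f_x = -22 ≠ 0; (4, 4): f_x = -31 ≠ 0.
Only singular point on the grid: (3, -1).
Classify: substitute x = 3 + u, y = -1 + v and expand: f = -2*u**3 - u*v**2 + v**2.
No constant or linear terms (consistent with a singular point). Quadratic part: v**2. Cubic part: -2*u**3 - u*v**2.
The quadratic part v**2 is a perfect square, so there is a single (double) tangent line v = 0, i.e. y = -1. Restricting the cubic part to that line (v = 0) leaves -2*u**3 ≠ 0, so f is not divisible by v and the branch is v² ≈ 2*u**3 to lowest order — this is a cusp.
Classification: cusp.


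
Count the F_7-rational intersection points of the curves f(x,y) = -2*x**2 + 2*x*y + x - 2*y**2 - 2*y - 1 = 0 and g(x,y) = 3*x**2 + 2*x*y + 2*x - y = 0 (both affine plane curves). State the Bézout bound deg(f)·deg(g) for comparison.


Common zeros: {(4, 5)}; count = 1; Bézout bound = 4.

deg(f) = 2, deg(g) = 2, so Bézout bound = 4.
Scan x ∈ F_7. For each x, list the y ∈ F_7 with f(x, y) ≡ 0 and those with g(x, y) ≡ 0 (mod 7); the common zeros in that column are the intersection.
  x = 0: f ≡ 0 at y ∈ ∅; g ≡ 0 at y ∈ {0}; common: ∅.
  x = 1: f ≡ 0 at y ∈ ∅; g ≡ 0 at y ∈ {2}; common: ∅.
  x = 2: f ≡ 0 at y ∈ {0, 1}; g ≡ 0 at y ∈ {4}; common: ∅.
  x = 3: f ≡ 0 at y ∈ {1}; g ≡ 0 at y ∈ {6}; common: ∅.
  x = 4: f ≡ 0 at y ∈ {5}; g ≡ 0 at y ∈ {0, 1, 2, 3, 4, 5, 6}; common: {5}.
  x = 5: f ≡ 0 at y ∈ {5, 6}; g ≡ 0 at y ∈ {3}; common: ∅.
  x = 6: f ≡ 0 at y ∈ ∅; g ≡ 0 at y ∈ {5}; common: ∅.
Collecting: common zeros = {(4, 5)}, so the count is 1.
Comparison with the Bézout bound: 1 ≤ 4 = deg(f)·deg(g), as expected for curves with no common component (the affine F_7-count falls short of the bound because intersections may lie at infinity, over extension fields, or carry multiplicity).


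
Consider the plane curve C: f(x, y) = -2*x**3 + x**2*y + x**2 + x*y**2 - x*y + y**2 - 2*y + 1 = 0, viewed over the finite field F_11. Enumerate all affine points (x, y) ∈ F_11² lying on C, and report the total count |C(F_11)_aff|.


Affine F_11-points: {(0, 1), (1, 0), (1, 1), (2, 0), (3, 0), (3, 10), (9, 7), (9, 8)}; count = 8.

For each of the 121 pairs (x, y) ∈ F_11², evaluate f(x, y) mod 11. Record the zeros.
  x = 0: [0↦1, 1↦0, 2↦1, 3↦4, 4↦9, 5↦5, 6↦3, 7↦3, 8↦5, 9↦9, 10↦4]  zeros at y ∈ {1}
  x = 1: [0↦0, 1↦0, 2↦4, 3↦1, 4↦2, 5↦7, 6↦5, 7↦7, 8↦2, 9↦1, 10↦4]  zeros at y ∈ {0, 1}
  x = 2: [0↦0, 1↦3, 2↦1, 3↦5, 4↦4, 5↦9, 6↦9, 7↦4, 8↦5, 9↦1, 10↦3]  zeros at y ∈ {0}
  x = 3: [0↦0, 1↦8, 2↦2, 3↦4, 4↦3, 5↦10, 6↦3, 7↦4, 8↦2, 9↦8, 10↦0]  zeros at y ∈ {0, 10}
  x = 4: [0↦10, 1↦3, 2↦6, 3↦8, 4↦9, 5↦9, 6↦8, 7↦6, 8↦3, 9↦10, 10↦5]  zeros at y ∈ ∅
  x = 5: [0↦7, 1↦9, 2↦1, 3↦5, 4↦10, 5↦5, 6↦1, 7↦9, 8↦7, 9↦6, 10↦6]  zeros at y ∈ ∅
  x = 6: [0↦1, 1↦3, 2↦8, 3↦5, 4↦5, 5↦8, 6↦3, 7↦1, 8↦2, 9↦6, 10↦2]  zeros at y ∈ ∅
  x = 7: [0↦2, 1↦6, 2↦4, 3↦7, 4↦4, 5↦6, 6↦2, 7↦3, 8↦9, 9↦9, 10↦3]  zeros at y ∈ ∅
  x = 8: [0↦9, 1↦6, 2↦10, 3↦10, 4↦6, 5↦9, 6↦8, 7↦3, 8↦5, 9↦3, 10↦8]  zeros at y ∈ ∅
  x = 9: [0↦10, 1↦2, 2↦3, 3↦2, 4↦10, 5↦5, 6↦9, 7↦0, 8↦0, 9↦9, 10↦5]  zeros at y ∈ {7, 8}
  x = 10: [0↦4, 1↦4, 2↦4, 3↦4, 4↦4, 5↦4, 6↦4, 7↦4, 8↦4, 9↦4, 10↦4]  zeros at y ∈ ∅
Collecting zeros: affine points = {(0, 1), (1, 0), (1, 1), (2, 0), (3, 0), (3, 10), (9, 7), (9, 8)}.
Total count |C(F_11)_aff| = 8.
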